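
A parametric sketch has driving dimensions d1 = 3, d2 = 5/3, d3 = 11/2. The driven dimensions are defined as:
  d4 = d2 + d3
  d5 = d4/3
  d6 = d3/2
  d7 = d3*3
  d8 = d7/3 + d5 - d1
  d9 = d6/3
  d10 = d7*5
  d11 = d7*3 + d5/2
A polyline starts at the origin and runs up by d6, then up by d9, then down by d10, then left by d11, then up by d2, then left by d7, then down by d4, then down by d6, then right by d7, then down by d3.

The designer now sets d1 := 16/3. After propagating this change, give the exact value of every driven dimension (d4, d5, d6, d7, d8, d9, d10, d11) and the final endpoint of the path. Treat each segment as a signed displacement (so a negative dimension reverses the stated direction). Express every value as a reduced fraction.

d4 = 43/6
d5 = 43/18
d6 = 11/4
d7 = 33/2
d8 = 23/9
d9 = 11/12
d10 = 165/2
d11 = 1825/36
endpoint = (-1825/36, -1111/12)

Apply edit: d1 := 16/3
  d4 = d2 + d3 = 43/6
  d5 = d4/3 = 43/18
  d6 = d3/2 = 11/4
  d7 = d3*3 = 33/2
  d8 = d7/3 + d5 - d1 = 23/9
  d9 = d6/3 = 11/12
  d10 = d7*5 = 165/2
  d11 = d7*3 + d5/2 = 1825/36
Walk from origin (0, 0):
  seg 1: up by d6 = 11/4 → (0, 11/4)
  seg 2: up by d9 = 11/12 → (0, 11/3)
  seg 3: down by d10 = 165/2 → (0, -473/6)
  seg 4: left by d11 = 1825/36 → (-1825/36, -473/6)
  seg 5: up by d2 = 5/3 → (-1825/36, -463/6)
  seg 6: left by d7 = 33/2 → (-2419/36, -463/6)
  seg 7: down by d4 = 43/6 → (-2419/36, -253/3)
  seg 8: down by d6 = 11/4 → (-2419/36, -1045/12)
  seg 9: right by d7 = 33/2 → (-1825/36, -1045/12)
  seg 10: down by d3 = 11/2 → (-1825/36, -1111/12)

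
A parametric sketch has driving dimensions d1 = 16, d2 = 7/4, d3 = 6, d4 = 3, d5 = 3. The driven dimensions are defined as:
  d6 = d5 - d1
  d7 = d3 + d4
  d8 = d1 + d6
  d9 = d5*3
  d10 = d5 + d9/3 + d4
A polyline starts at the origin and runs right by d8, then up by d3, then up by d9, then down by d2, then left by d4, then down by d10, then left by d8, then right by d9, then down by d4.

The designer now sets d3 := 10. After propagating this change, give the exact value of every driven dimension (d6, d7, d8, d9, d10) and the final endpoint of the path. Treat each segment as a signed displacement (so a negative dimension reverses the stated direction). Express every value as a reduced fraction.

Apply edit: d3 := 10
  d6 = d5 - d1 = -13
  d7 = d3 + d4 = 13
  d8 = d1 + d6 = 3
  d9 = d5*3 = 9
  d10 = d5 + d9/3 + d4 = 9
Walk from origin (0, 0):
  seg 1: right by d8 = 3 → (3, 0)
  seg 2: up by d3 = 10 → (3, 10)
  seg 3: up by d9 = 9 → (3, 19)
  seg 4: down by d2 = 7/4 → (3, 69/4)
  seg 5: left by d4 = 3 → (0, 69/4)
  seg 6: down by d10 = 9 → (0, 33/4)
  seg 7: left by d8 = 3 → (-3, 33/4)
  seg 8: right by d9 = 9 → (6, 33/4)
  seg 9: down by d4 = 3 → (6, 21/4)

d6 = -13
d7 = 13
d8 = 3
d9 = 9
d10 = 9
endpoint = (6, 21/4)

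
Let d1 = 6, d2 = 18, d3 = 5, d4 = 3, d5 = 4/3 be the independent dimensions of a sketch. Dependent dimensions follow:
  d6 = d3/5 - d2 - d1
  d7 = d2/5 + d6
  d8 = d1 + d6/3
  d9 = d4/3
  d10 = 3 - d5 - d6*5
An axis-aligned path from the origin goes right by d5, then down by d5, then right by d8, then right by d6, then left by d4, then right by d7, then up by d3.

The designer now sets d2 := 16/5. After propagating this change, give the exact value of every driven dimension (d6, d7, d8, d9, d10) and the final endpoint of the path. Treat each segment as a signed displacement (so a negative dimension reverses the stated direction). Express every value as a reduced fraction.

Apply edit: d2 := 16/5
  d6 = d3/5 - d2 - d1 = -41/5
  d7 = d2/5 + d6 = -189/25
  d8 = d1 + d6/3 = 49/15
  d9 = d4/3 = 1
  d10 = 3 - d5 - d6*5 = 128/3
Walk from origin (0, 0):
  seg 1: right by d5 = 4/3 → (4/3, 0)
  seg 2: down by d5 = 4/3 → (4/3, -4/3)
  seg 3: right by d8 = 49/15 → (23/5, -4/3)
  seg 4: right by d6 = -41/5 → (-18/5, -4/3)
  seg 5: left by d4 = 3 → (-33/5, -4/3)
  seg 6: right by d7 = -189/25 → (-354/25, -4/3)
  seg 7: up by d3 = 5 → (-354/25, 11/3)

d6 = -41/5
d7 = -189/25
d8 = 49/15
d9 = 1
d10 = 128/3
endpoint = (-354/25, 11/3)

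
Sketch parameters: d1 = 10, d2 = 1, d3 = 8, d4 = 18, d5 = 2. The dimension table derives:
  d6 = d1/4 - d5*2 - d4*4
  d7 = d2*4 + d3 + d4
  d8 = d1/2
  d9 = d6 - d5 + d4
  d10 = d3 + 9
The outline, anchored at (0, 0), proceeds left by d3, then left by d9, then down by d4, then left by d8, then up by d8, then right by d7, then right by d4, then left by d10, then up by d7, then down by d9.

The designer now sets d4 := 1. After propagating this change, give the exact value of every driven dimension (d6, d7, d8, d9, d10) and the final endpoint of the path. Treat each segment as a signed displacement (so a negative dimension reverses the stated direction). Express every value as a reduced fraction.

Apply edit: d4 := 1
  d6 = d1/4 - d5*2 - d4*4 = -11/2
  d7 = d2*4 + d3 + d4 = 13
  d8 = d1/2 = 5
  d9 = d6 - d5 + d4 = -13/2
  d10 = d3 + 9 = 17
Walk from origin (0, 0):
  seg 1: left by d3 = 8 → (-8, 0)
  seg 2: left by d9 = -13/2 → (-3/2, 0)
  seg 3: down by d4 = 1 → (-3/2, -1)
  seg 4: left by d8 = 5 → (-13/2, -1)
  seg 5: up by d8 = 5 → (-13/2, 4)
  seg 6: right by d7 = 13 → (13/2, 4)
  seg 7: right by d4 = 1 → (15/2, 4)
  seg 8: left by d10 = 17 → (-19/2, 4)
  seg 9: up by d7 = 13 → (-19/2, 17)
  seg 10: down by d9 = -13/2 → (-19/2, 47/2)

d6 = -11/2
d7 = 13
d8 = 5
d9 = -13/2
d10 = 17
endpoint = (-19/2, 47/2)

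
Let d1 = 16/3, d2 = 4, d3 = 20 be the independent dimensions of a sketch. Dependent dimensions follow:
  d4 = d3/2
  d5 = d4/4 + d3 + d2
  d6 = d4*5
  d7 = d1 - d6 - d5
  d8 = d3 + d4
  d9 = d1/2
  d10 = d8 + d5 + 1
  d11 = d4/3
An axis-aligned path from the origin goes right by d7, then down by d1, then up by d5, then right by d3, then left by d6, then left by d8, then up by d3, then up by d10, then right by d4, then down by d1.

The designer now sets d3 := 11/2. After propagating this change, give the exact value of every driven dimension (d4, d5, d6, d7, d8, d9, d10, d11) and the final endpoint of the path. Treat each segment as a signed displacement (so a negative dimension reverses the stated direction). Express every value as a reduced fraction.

Apply edit: d3 := 11/2
  d4 = d3/2 = 11/4
  d5 = d4/4 + d3 + d2 = 163/16
  d6 = d4*5 = 55/4
  d7 = d1 - d6 - d5 = -893/48
  d8 = d3 + d4 = 33/4
  d9 = d1/2 = 8/3
  d10 = d8 + d5 + 1 = 311/16
  d11 = d4/3 = 11/12
Walk from origin (0, 0):
  seg 1: right by d7 = -893/48 → (-893/48, 0)
  seg 2: down by d1 = 16/3 → (-893/48, -16/3)
  seg 3: up by d5 = 163/16 → (-893/48, 233/48)
  seg 4: right by d3 = 11/2 → (-629/48, 233/48)
  seg 5: left by d6 = 55/4 → (-1289/48, 233/48)
  seg 6: left by d8 = 33/4 → (-1685/48, 233/48)
  seg 7: up by d3 = 11/2 → (-1685/48, 497/48)
  seg 8: up by d10 = 311/16 → (-1685/48, 715/24)
  seg 9: right by d4 = 11/4 → (-1553/48, 715/24)
  seg 10: down by d1 = 16/3 → (-1553/48, 587/24)

d4 = 11/4
d5 = 163/16
d6 = 55/4
d7 = -893/48
d8 = 33/4
d9 = 8/3
d10 = 311/16
d11 = 11/12
endpoint = (-1553/48, 587/24)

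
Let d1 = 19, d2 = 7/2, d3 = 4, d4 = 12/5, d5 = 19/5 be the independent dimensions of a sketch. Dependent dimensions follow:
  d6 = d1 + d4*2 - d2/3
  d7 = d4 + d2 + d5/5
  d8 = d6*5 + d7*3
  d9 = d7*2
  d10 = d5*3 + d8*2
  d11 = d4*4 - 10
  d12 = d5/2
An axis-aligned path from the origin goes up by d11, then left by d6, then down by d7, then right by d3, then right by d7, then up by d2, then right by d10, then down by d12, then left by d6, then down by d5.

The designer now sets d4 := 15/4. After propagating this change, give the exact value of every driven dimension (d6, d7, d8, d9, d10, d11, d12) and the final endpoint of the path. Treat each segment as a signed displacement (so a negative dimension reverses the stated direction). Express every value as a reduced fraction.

Apply edit: d4 := 15/4
  d6 = d1 + d4*2 - d2/3 = 76/3
  d7 = d4 + d2 + d5/5 = 801/100
  d8 = d6*5 + d7*3 = 45209/300
  d9 = d7*2 = 801/50
  d10 = d5*3 + d8*2 = 46919/150
  d11 = d4*4 - 10 = 5
  d12 = d5/2 = 19/10
Walk from origin (0, 0):
  seg 1: up by d11 = 5 → (0, 5)
  seg 2: left by d6 = 76/3 → (-76/3, 5)
  seg 3: down by d7 = 801/100 → (-76/3, -301/100)
  seg 4: right by d3 = 4 → (-64/3, -301/100)
  seg 5: right by d7 = 801/100 → (-3997/300, -301/100)
  seg 6: up by d2 = 7/2 → (-3997/300, 49/100)
  seg 7: right by d10 = 46919/150 → (29947/100, 49/100)
  seg 8: down by d12 = 19/10 → (29947/100, -141/100)
  seg 9: left by d6 = 76/3 → (82241/300, -141/100)
  seg 10: down by d5 = 19/5 → (82241/300, -521/100)

d6 = 76/3
d7 = 801/100
d8 = 45209/300
d9 = 801/50
d10 = 46919/150
d11 = 5
d12 = 19/10
endpoint = (82241/300, -521/100)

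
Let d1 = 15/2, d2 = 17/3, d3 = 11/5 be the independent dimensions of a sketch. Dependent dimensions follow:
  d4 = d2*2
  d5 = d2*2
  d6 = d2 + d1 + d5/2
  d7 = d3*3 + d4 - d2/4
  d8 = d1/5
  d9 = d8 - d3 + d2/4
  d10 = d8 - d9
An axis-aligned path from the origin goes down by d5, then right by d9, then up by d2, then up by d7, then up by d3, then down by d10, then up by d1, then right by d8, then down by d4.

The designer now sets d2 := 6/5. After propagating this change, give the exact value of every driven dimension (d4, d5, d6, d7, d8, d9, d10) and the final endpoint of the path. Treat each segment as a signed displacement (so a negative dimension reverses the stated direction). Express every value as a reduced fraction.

Apply edit: d2 := 6/5
  d4 = d2*2 = 12/5
  d5 = d2*2 = 12/5
  d6 = d2 + d1 + d5/2 = 99/10
  d7 = d3*3 + d4 - d2/4 = 87/10
  d8 = d1/5 = 3/2
  d9 = d8 - d3 + d2/4 = -2/5
  d10 = d8 - d9 = 19/10
Walk from origin (0, 0):
  seg 1: down by d5 = 12/5 → (0, -12/5)
  seg 2: right by d9 = -2/5 → (-2/5, -12/5)
  seg 3: up by d2 = 6/5 → (-2/5, -6/5)
  seg 4: up by d7 = 87/10 → (-2/5, 15/2)
  seg 5: up by d3 = 11/5 → (-2/5, 97/10)
  seg 6: down by d10 = 19/10 → (-2/5, 39/5)
  seg 7: up by d1 = 15/2 → (-2/5, 153/10)
  seg 8: right by d8 = 3/2 → (11/10, 153/10)
  seg 9: down by d4 = 12/5 → (11/10, 129/10)

d4 = 12/5
d5 = 12/5
d6 = 99/10
d7 = 87/10
d8 = 3/2
d9 = -2/5
d10 = 19/10
endpoint = (11/10, 129/10)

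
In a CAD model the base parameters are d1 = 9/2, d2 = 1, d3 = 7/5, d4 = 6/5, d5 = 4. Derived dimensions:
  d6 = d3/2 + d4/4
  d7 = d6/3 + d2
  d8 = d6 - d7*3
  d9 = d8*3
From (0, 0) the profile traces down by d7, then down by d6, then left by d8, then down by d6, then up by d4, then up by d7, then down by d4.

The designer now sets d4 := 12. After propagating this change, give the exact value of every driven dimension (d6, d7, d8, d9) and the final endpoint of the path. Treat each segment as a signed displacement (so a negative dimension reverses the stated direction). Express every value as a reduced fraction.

d6 = 37/10
d7 = 67/30
d8 = -3
d9 = -9
endpoint = (3, -37/5)

Apply edit: d4 := 12
  d6 = d3/2 + d4/4 = 37/10
  d7 = d6/3 + d2 = 67/30
  d8 = d6 - d7*3 = -3
  d9 = d8*3 = -9
Walk from origin (0, 0):
  seg 1: down by d7 = 67/30 → (0, -67/30)
  seg 2: down by d6 = 37/10 → (0, -89/15)
  seg 3: left by d8 = -3 → (3, -89/15)
  seg 4: down by d6 = 37/10 → (3, -289/30)
  seg 5: up by d4 = 12 → (3, 71/30)
  seg 6: up by d7 = 67/30 → (3, 23/5)
  seg 7: down by d4 = 12 → (3, -37/5)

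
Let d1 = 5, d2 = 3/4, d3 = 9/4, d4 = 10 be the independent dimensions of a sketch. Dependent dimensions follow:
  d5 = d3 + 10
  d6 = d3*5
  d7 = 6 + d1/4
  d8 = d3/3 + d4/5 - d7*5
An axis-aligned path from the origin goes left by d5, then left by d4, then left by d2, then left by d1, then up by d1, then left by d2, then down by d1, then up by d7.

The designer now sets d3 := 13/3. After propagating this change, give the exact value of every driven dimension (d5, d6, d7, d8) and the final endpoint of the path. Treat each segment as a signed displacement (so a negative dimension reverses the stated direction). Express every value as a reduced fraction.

d5 = 43/3
d6 = 65/3
d7 = 29/4
d8 = -1181/36
endpoint = (-185/6, 29/4)

Apply edit: d3 := 13/3
  d5 = d3 + 10 = 43/3
  d6 = d3*5 = 65/3
  d7 = 6 + d1/4 = 29/4
  d8 = d3/3 + d4/5 - d7*5 = -1181/36
Walk from origin (0, 0):
  seg 1: left by d5 = 43/3 → (-43/3, 0)
  seg 2: left by d4 = 10 → (-73/3, 0)
  seg 3: left by d2 = 3/4 → (-301/12, 0)
  seg 4: left by d1 = 5 → (-361/12, 0)
  seg 5: up by d1 = 5 → (-361/12, 5)
  seg 6: left by d2 = 3/4 → (-185/6, 5)
  seg 7: down by d1 = 5 → (-185/6, 0)
  seg 8: up by d7 = 29/4 → (-185/6, 29/4)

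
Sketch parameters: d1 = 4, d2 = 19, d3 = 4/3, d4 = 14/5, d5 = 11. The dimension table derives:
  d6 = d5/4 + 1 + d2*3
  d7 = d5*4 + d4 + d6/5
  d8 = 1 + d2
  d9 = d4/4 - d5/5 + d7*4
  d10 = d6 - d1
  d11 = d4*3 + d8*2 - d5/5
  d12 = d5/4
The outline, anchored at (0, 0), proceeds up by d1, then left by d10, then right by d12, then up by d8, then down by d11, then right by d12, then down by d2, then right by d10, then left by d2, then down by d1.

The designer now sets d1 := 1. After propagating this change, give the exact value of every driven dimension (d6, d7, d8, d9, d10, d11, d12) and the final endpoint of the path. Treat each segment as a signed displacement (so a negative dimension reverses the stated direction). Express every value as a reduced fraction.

Apply edit: d1 := 1
  d6 = d5/4 + 1 + d2*3 = 243/4
  d7 = d5*4 + d4 + d6/5 = 1179/20
  d8 = 1 + d2 = 20
  d9 = d4/4 - d5/5 + d7*4 = 2343/10
  d10 = d6 - d1 = 239/4
  d11 = d4*3 + d8*2 - d5/5 = 231/5
  d12 = d5/4 = 11/4
Walk from origin (0, 0):
  seg 1: up by d1 = 1 → (0, 1)
  seg 2: left by d10 = 239/4 → (-239/4, 1)
  seg 3: right by d12 = 11/4 → (-57, 1)
  seg 4: up by d8 = 20 → (-57, 21)
  seg 5: down by d11 = 231/5 → (-57, -126/5)
  seg 6: right by d12 = 11/4 → (-217/4, -126/5)
  seg 7: down by d2 = 19 → (-217/4, -221/5)
  seg 8: right by d10 = 239/4 → (11/2, -221/5)
  seg 9: left by d2 = 19 → (-27/2, -221/5)
  seg 10: down by d1 = 1 → (-27/2, -226/5)

d6 = 243/4
d7 = 1179/20
d8 = 20
d9 = 2343/10
d10 = 239/4
d11 = 231/5
d12 = 11/4
endpoint = (-27/2, -226/5)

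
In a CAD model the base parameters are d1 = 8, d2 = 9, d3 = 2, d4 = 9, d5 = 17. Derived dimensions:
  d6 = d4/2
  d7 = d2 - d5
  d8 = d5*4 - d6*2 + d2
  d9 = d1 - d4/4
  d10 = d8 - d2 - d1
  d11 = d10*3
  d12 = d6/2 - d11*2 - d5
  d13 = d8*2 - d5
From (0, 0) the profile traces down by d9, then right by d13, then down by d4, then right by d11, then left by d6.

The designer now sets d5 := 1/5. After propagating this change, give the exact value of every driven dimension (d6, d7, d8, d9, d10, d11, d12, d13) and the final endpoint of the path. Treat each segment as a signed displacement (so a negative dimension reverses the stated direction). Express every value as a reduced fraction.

d6 = 9/2
d7 = 44/5
d8 = 4/5
d9 = 23/4
d10 = -81/5
d11 = -243/5
d12 = 397/4
d13 = 7/5
endpoint = (-517/10, -59/4)

Apply edit: d5 := 1/5
  d6 = d4/2 = 9/2
  d7 = d2 - d5 = 44/5
  d8 = d5*4 - d6*2 + d2 = 4/5
  d9 = d1 - d4/4 = 23/4
  d10 = d8 - d2 - d1 = -81/5
  d11 = d10*3 = -243/5
  d12 = d6/2 - d11*2 - d5 = 397/4
  d13 = d8*2 - d5 = 7/5
Walk from origin (0, 0):
  seg 1: down by d9 = 23/4 → (0, -23/4)
  seg 2: right by d13 = 7/5 → (7/5, -23/4)
  seg 3: down by d4 = 9 → (7/5, -59/4)
  seg 4: right by d11 = -243/5 → (-236/5, -59/4)
  seg 5: left by d6 = 9/2 → (-517/10, -59/4)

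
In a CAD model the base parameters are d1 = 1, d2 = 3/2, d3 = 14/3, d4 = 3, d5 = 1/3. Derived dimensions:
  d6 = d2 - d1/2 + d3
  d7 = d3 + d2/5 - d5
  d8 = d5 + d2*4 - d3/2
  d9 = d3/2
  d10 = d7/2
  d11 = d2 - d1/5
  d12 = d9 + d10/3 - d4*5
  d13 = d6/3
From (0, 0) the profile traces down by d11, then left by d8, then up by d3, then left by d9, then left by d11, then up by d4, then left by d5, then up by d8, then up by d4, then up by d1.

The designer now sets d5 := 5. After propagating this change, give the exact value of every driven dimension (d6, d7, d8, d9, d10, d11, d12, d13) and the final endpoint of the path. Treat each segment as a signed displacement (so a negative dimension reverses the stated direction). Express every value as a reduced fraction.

d6 = 17/3
d7 = -1/30
d8 = 26/3
d9 = 7/3
d10 = -1/60
d11 = 13/10
d12 = -2281/180
d13 = 17/9
endpoint = (-173/10, 571/30)

Apply edit: d5 := 5
  d6 = d2 - d1/2 + d3 = 17/3
  d7 = d3 + d2/5 - d5 = -1/30
  d8 = d5 + d2*4 - d3/2 = 26/3
  d9 = d3/2 = 7/3
  d10 = d7/2 = -1/60
  d11 = d2 - d1/5 = 13/10
  d12 = d9 + d10/3 - d4*5 = -2281/180
  d13 = d6/3 = 17/9
Walk from origin (0, 0):
  seg 1: down by d11 = 13/10 → (0, -13/10)
  seg 2: left by d8 = 26/3 → (-26/3, -13/10)
  seg 3: up by d3 = 14/3 → (-26/3, 101/30)
  seg 4: left by d9 = 7/3 → (-11, 101/30)
  seg 5: left by d11 = 13/10 → (-123/10, 101/30)
  seg 6: up by d4 = 3 → (-123/10, 191/30)
  seg 7: left by d5 = 5 → (-173/10, 191/30)
  seg 8: up by d8 = 26/3 → (-173/10, 451/30)
  seg 9: up by d4 = 3 → (-173/10, 541/30)
  seg 10: up by d1 = 1 → (-173/10, 571/30)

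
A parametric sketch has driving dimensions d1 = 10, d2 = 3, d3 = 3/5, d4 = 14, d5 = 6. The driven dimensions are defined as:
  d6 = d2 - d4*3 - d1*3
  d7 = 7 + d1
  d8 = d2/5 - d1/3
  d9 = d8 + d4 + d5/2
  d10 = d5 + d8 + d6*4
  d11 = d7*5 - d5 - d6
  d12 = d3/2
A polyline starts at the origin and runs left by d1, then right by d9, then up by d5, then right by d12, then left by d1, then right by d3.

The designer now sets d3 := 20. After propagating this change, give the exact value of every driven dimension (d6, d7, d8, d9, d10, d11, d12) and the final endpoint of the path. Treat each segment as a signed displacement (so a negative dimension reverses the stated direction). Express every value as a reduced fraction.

d6 = -69
d7 = 17
d8 = -41/15
d9 = 214/15
d10 = -4091/15
d11 = 148
d12 = 10
endpoint = (364/15, 6)

Apply edit: d3 := 20
  d6 = d2 - d4*3 - d1*3 = -69
  d7 = 7 + d1 = 17
  d8 = d2/5 - d1/3 = -41/15
  d9 = d8 + d4 + d5/2 = 214/15
  d10 = d5 + d8 + d6*4 = -4091/15
  d11 = d7*5 - d5 - d6 = 148
  d12 = d3/2 = 10
Walk from origin (0, 0):
  seg 1: left by d1 = 10 → (-10, 0)
  seg 2: right by d9 = 214/15 → (64/15, 0)
  seg 3: up by d5 = 6 → (64/15, 6)
  seg 4: right by d12 = 10 → (214/15, 6)
  seg 5: left by d1 = 10 → (64/15, 6)
  seg 6: right by d3 = 20 → (364/15, 6)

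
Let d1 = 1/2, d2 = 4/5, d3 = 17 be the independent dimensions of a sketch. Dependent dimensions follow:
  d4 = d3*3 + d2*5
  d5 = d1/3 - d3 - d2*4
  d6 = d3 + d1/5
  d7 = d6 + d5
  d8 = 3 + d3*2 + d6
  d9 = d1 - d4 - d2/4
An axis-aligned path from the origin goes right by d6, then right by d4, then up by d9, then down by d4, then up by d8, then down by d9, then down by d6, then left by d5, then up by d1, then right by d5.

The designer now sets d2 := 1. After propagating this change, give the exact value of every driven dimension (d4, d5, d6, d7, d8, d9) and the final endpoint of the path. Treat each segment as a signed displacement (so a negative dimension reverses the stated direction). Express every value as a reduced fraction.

d4 = 56
d5 = -125/6
d6 = 171/10
d7 = -56/15
d8 = 541/10
d9 = -223/4
endpoint = (731/10, -37/2)

Apply edit: d2 := 1
  d4 = d3*3 + d2*5 = 56
  d5 = d1/3 - d3 - d2*4 = -125/6
  d6 = d3 + d1/5 = 171/10
  d7 = d6 + d5 = -56/15
  d8 = 3 + d3*2 + d6 = 541/10
  d9 = d1 - d4 - d2/4 = -223/4
Walk from origin (0, 0):
  seg 1: right by d6 = 171/10 → (171/10, 0)
  seg 2: right by d4 = 56 → (731/10, 0)
  seg 3: up by d9 = -223/4 → (731/10, -223/4)
  seg 4: down by d4 = 56 → (731/10, -447/4)
  seg 5: up by d8 = 541/10 → (731/10, -1153/20)
  seg 6: down by d9 = -223/4 → (731/10, -19/10)
  seg 7: down by d6 = 171/10 → (731/10, -19)
  seg 8: left by d5 = -125/6 → (1409/15, -19)
  seg 9: up by d1 = 1/2 → (1409/15, -37/2)
  seg 10: right by d5 = -125/6 → (731/10, -37/2)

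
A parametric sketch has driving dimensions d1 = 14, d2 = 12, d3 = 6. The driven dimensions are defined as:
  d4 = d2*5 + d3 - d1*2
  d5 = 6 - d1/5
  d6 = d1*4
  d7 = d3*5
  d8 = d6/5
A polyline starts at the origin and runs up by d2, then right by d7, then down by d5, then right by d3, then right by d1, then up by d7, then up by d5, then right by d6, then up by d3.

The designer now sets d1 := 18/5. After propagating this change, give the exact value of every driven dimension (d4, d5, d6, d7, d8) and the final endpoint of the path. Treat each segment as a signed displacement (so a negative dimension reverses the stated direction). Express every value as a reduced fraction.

d4 = 294/5
d5 = 132/25
d6 = 72/5
d7 = 30
d8 = 72/25
endpoint = (54, 48)

Apply edit: d1 := 18/5
  d4 = d2*5 + d3 - d1*2 = 294/5
  d5 = 6 - d1/5 = 132/25
  d6 = d1*4 = 72/5
  d7 = d3*5 = 30
  d8 = d6/5 = 72/25
Walk from origin (0, 0):
  seg 1: up by d2 = 12 → (0, 12)
  seg 2: right by d7 = 30 → (30, 12)
  seg 3: down by d5 = 132/25 → (30, 168/25)
  seg 4: right by d3 = 6 → (36, 168/25)
  seg 5: right by d1 = 18/5 → (198/5, 168/25)
  seg 6: up by d7 = 30 → (198/5, 918/25)
  seg 7: up by d5 = 132/25 → (198/5, 42)
  seg 8: right by d6 = 72/5 → (54, 42)
  seg 9: up by d3 = 6 → (54, 48)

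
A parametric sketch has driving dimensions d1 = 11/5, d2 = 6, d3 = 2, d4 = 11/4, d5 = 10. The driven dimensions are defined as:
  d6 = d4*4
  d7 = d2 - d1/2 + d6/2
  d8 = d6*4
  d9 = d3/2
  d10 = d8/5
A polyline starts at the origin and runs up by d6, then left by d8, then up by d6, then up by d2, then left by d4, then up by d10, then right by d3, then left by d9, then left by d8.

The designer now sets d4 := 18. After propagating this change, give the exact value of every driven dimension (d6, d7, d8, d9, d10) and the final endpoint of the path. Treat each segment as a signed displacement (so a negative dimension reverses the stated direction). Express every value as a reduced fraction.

Apply edit: d4 := 18
  d6 = d4*4 = 72
  d7 = d2 - d1/2 + d6/2 = 409/10
  d8 = d6*4 = 288
  d9 = d3/2 = 1
  d10 = d8/5 = 288/5
Walk from origin (0, 0):
  seg 1: up by d6 = 72 → (0, 72)
  seg 2: left by d8 = 288 → (-288, 72)
  seg 3: up by d6 = 72 → (-288, 144)
  seg 4: up by d2 = 6 → (-288, 150)
  seg 5: left by d4 = 18 → (-306, 150)
  seg 6: up by d10 = 288/5 → (-306, 1038/5)
  seg 7: right by d3 = 2 → (-304, 1038/5)
  seg 8: left by d9 = 1 → (-305, 1038/5)
  seg 9: left by d8 = 288 → (-593, 1038/5)

d6 = 72
d7 = 409/10
d8 = 288
d9 = 1
d10 = 288/5
endpoint = (-593, 1038/5)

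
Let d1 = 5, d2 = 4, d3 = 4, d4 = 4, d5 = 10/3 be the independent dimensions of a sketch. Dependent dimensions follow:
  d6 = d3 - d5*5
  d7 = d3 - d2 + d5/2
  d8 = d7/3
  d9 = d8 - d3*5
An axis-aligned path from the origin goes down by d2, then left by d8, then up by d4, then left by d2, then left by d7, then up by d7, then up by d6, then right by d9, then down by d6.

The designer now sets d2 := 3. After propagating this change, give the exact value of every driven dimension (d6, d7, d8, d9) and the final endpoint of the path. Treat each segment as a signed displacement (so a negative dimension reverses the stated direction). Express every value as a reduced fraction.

d6 = -38/3
d7 = 8/3
d8 = 8/9
d9 = -172/9
endpoint = (-77/3, 11/3)

Apply edit: d2 := 3
  d6 = d3 - d5*5 = -38/3
  d7 = d3 - d2 + d5/2 = 8/3
  d8 = d7/3 = 8/9
  d9 = d8 - d3*5 = -172/9
Walk from origin (0, 0):
  seg 1: down by d2 = 3 → (0, -3)
  seg 2: left by d8 = 8/9 → (-8/9, -3)
  seg 3: up by d4 = 4 → (-8/9, 1)
  seg 4: left by d2 = 3 → (-35/9, 1)
  seg 5: left by d7 = 8/3 → (-59/9, 1)
  seg 6: up by d7 = 8/3 → (-59/9, 11/3)
  seg 7: up by d6 = -38/3 → (-59/9, -9)
  seg 8: right by d9 = -172/9 → (-77/3, -9)
  seg 9: down by d6 = -38/3 → (-77/3, 11/3)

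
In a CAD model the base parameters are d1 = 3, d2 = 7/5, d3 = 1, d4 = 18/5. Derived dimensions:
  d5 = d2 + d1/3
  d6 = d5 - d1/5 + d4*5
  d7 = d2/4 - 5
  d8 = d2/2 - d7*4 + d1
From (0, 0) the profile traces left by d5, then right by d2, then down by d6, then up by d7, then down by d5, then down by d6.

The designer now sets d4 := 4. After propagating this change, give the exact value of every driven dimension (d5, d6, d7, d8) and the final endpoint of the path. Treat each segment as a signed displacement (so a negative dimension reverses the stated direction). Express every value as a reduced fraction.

d5 = 12/5
d6 = 109/5
d7 = -93/20
d8 = 223/10
endpoint = (-1, -1013/20)

Apply edit: d4 := 4
  d5 = d2 + d1/3 = 12/5
  d6 = d5 - d1/5 + d4*5 = 109/5
  d7 = d2/4 - 5 = -93/20
  d8 = d2/2 - d7*4 + d1 = 223/10
Walk from origin (0, 0):
  seg 1: left by d5 = 12/5 → (-12/5, 0)
  seg 2: right by d2 = 7/5 → (-1, 0)
  seg 3: down by d6 = 109/5 → (-1, -109/5)
  seg 4: up by d7 = -93/20 → (-1, -529/20)
  seg 5: down by d5 = 12/5 → (-1, -577/20)
  seg 6: down by d6 = 109/5 → (-1, -1013/20)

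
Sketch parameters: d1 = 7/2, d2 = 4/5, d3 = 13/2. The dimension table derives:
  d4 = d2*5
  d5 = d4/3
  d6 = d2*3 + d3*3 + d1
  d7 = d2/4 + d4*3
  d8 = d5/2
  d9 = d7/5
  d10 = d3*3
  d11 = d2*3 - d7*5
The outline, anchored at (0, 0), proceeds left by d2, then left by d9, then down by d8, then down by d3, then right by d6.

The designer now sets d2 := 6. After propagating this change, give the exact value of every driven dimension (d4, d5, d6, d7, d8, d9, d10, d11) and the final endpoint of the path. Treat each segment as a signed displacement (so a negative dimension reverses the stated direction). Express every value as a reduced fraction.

d4 = 30
d5 = 10
d6 = 41
d7 = 183/2
d8 = 5
d9 = 183/10
d10 = 39/2
d11 = -879/2
endpoint = (167/10, -23/2)

Apply edit: d2 := 6
  d4 = d2*5 = 30
  d5 = d4/3 = 10
  d6 = d2*3 + d3*3 + d1 = 41
  d7 = d2/4 + d4*3 = 183/2
  d8 = d5/2 = 5
  d9 = d7/5 = 183/10
  d10 = d3*3 = 39/2
  d11 = d2*3 - d7*5 = -879/2
Walk from origin (0, 0):
  seg 1: left by d2 = 6 → (-6, 0)
  seg 2: left by d9 = 183/10 → (-243/10, 0)
  seg 3: down by d8 = 5 → (-243/10, -5)
  seg 4: down by d3 = 13/2 → (-243/10, -23/2)
  seg 5: right by d6 = 41 → (167/10, -23/2)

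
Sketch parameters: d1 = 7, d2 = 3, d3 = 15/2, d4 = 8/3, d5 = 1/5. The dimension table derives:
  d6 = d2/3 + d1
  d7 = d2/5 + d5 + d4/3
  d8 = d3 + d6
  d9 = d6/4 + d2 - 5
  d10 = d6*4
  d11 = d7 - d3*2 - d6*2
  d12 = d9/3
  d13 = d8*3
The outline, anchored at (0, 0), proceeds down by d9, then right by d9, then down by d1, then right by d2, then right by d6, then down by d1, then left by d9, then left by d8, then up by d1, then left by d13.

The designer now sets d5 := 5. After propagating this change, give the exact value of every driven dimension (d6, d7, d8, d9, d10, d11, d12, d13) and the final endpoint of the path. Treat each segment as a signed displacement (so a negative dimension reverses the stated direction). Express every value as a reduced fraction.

d6 = 8
d7 = 292/45
d8 = 31/2
d9 = 0
d10 = 32
d11 = -1103/45
d12 = 0
d13 = 93/2
endpoint = (-51, -7)

Apply edit: d5 := 5
  d6 = d2/3 + d1 = 8
  d7 = d2/5 + d5 + d4/3 = 292/45
  d8 = d3 + d6 = 31/2
  d9 = d6/4 + d2 - 5 = 0
  d10 = d6*4 = 32
  d11 = d7 - d3*2 - d6*2 = -1103/45
  d12 = d9/3 = 0
  d13 = d8*3 = 93/2
Walk from origin (0, 0):
  seg 1: down by d9 = 0 → (0, 0)
  seg 2: right by d9 = 0 → (0, 0)
  seg 3: down by d1 = 7 → (0, -7)
  seg 4: right by d2 = 3 → (3, -7)
  seg 5: right by d6 = 8 → (11, -7)
  seg 6: down by d1 = 7 → (11, -14)
  seg 7: left by d9 = 0 → (11, -14)
  seg 8: left by d8 = 31/2 → (-9/2, -14)
  seg 9: up by d1 = 7 → (-9/2, -7)
  seg 10: left by d13 = 93/2 → (-51, -7)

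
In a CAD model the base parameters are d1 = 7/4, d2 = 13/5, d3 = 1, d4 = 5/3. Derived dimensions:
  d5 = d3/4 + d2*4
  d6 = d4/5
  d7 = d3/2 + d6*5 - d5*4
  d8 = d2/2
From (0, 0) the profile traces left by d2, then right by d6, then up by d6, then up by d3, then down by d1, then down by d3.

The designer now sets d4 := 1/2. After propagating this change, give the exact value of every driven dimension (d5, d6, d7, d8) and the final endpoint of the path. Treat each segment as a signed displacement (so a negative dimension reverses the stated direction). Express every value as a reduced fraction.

Apply edit: d4 := 1/2
  d5 = d3/4 + d2*4 = 213/20
  d6 = d4/5 = 1/10
  d7 = d3/2 + d6*5 - d5*4 = -208/5
  d8 = d2/2 = 13/10
Walk from origin (0, 0):
  seg 1: left by d2 = 13/5 → (-13/5, 0)
  seg 2: right by d6 = 1/10 → (-5/2, 0)
  seg 3: up by d6 = 1/10 → (-5/2, 1/10)
  seg 4: up by d3 = 1 → (-5/2, 11/10)
  seg 5: down by d1 = 7/4 → (-5/2, -13/20)
  seg 6: down by d3 = 1 → (-5/2, -33/20)

d5 = 213/20
d6 = 1/10
d7 = -208/5
d8 = 13/10
endpoint = (-5/2, -33/20)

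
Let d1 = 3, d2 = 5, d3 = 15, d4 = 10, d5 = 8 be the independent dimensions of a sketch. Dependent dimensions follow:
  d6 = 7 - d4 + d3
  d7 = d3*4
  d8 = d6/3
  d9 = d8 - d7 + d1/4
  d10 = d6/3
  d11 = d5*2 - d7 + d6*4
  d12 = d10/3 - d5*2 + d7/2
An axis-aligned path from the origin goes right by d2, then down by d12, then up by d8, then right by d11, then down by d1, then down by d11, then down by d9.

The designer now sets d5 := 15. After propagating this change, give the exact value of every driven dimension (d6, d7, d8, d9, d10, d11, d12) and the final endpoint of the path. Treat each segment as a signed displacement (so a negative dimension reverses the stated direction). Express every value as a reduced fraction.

Apply edit: d5 := 15
  d6 = 7 - d4 + d3 = 12
  d7 = d3*4 = 60
  d8 = d6/3 = 4
  d9 = d8 - d7 + d1/4 = -221/4
  d10 = d6/3 = 4
  d11 = d5*2 - d7 + d6*4 = 18
  d12 = d10/3 - d5*2 + d7/2 = 4/3
Walk from origin (0, 0):
  seg 1: right by d2 = 5 → (5, 0)
  seg 2: down by d12 = 4/3 → (5, -4/3)
  seg 3: up by d8 = 4 → (5, 8/3)
  seg 4: right by d11 = 18 → (23, 8/3)
  seg 5: down by d1 = 3 → (23, -1/3)
  seg 6: down by d11 = 18 → (23, -55/3)
  seg 7: down by d9 = -221/4 → (23, 443/12)

d6 = 12
d7 = 60
d8 = 4
d9 = -221/4
d10 = 4
d11 = 18
d12 = 4/3
endpoint = (23, 443/12)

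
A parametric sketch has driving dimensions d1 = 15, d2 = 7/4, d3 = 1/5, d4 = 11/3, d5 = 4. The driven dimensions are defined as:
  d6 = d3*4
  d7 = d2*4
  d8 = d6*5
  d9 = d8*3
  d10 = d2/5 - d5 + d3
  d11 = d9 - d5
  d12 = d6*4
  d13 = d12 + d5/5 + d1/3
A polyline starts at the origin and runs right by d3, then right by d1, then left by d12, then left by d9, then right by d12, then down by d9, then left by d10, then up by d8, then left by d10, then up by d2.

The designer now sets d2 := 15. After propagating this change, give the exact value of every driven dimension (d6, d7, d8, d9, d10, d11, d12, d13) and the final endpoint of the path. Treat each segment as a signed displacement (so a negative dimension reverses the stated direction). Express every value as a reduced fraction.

d6 = 4/5
d7 = 60
d8 = 4
d9 = 12
d10 = -4/5
d11 = 8
d12 = 16/5
d13 = 9
endpoint = (24/5, 7)

Apply edit: d2 := 15
  d6 = d3*4 = 4/5
  d7 = d2*4 = 60
  d8 = d6*5 = 4
  d9 = d8*3 = 12
  d10 = d2/5 - d5 + d3 = -4/5
  d11 = d9 - d5 = 8
  d12 = d6*4 = 16/5
  d13 = d12 + d5/5 + d1/3 = 9
Walk from origin (0, 0):
  seg 1: right by d3 = 1/5 → (1/5, 0)
  seg 2: right by d1 = 15 → (76/5, 0)
  seg 3: left by d12 = 16/5 → (12, 0)
  seg 4: left by d9 = 12 → (0, 0)
  seg 5: right by d12 = 16/5 → (16/5, 0)
  seg 6: down by d9 = 12 → (16/5, -12)
  seg 7: left by d10 = -4/5 → (4, -12)
  seg 8: up by d8 = 4 → (4, -8)
  seg 9: left by d10 = -4/5 → (24/5, -8)
  seg 10: up by d2 = 15 → (24/5, 7)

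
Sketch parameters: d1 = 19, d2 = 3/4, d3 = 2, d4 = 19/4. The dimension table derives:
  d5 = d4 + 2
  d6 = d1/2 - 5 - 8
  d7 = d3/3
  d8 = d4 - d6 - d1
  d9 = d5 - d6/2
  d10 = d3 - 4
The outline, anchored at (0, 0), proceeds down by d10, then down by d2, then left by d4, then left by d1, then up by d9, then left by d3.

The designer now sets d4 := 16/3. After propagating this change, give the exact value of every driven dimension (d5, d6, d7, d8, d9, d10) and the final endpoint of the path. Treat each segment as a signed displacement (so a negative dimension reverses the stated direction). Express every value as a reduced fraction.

Apply edit: d4 := 16/3
  d5 = d4 + 2 = 22/3
  d6 = d1/2 - 5 - 8 = -7/2
  d7 = d3/3 = 2/3
  d8 = d4 - d6 - d1 = -61/6
  d9 = d5 - d6/2 = 109/12
  d10 = d3 - 4 = -2
Walk from origin (0, 0):
  seg 1: down by d10 = -2 → (0, 2)
  seg 2: down by d2 = 3/4 → (0, 5/4)
  seg 3: left by d4 = 16/3 → (-16/3, 5/4)
  seg 4: left by d1 = 19 → (-73/3, 5/4)
  seg 5: up by d9 = 109/12 → (-73/3, 31/3)
  seg 6: left by d3 = 2 → (-79/3, 31/3)

d5 = 22/3
d6 = -7/2
d7 = 2/3
d8 = -61/6
d9 = 109/12
d10 = -2
endpoint = (-79/3, 31/3)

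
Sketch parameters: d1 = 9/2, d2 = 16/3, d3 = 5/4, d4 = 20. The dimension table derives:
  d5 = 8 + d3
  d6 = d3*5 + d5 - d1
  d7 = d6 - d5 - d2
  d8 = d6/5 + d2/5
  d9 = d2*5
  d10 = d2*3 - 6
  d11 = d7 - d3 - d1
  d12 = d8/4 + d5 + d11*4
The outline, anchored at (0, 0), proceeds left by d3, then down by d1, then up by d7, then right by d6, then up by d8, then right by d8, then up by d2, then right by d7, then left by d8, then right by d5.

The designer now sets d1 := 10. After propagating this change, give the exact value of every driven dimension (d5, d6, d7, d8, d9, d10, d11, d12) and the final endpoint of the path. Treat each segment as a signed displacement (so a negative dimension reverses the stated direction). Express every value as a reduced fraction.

d5 = 37/4
d6 = 11/2
d7 = -109/12
d8 = 13/6
d9 = 80/3
d10 = 10
d11 = -61/3
d12 = -1717/24
endpoint = (53/12, -139/12)

Apply edit: d1 := 10
  d5 = 8 + d3 = 37/4
  d6 = d3*5 + d5 - d1 = 11/2
  d7 = d6 - d5 - d2 = -109/12
  d8 = d6/5 + d2/5 = 13/6
  d9 = d2*5 = 80/3
  d10 = d2*3 - 6 = 10
  d11 = d7 - d3 - d1 = -61/3
  d12 = d8/4 + d5 + d11*4 = -1717/24
Walk from origin (0, 0):
  seg 1: left by d3 = 5/4 → (-5/4, 0)
  seg 2: down by d1 = 10 → (-5/4, -10)
  seg 3: up by d7 = -109/12 → (-5/4, -229/12)
  seg 4: right by d6 = 11/2 → (17/4, -229/12)
  seg 5: up by d8 = 13/6 → (17/4, -203/12)
  seg 6: right by d8 = 13/6 → (77/12, -203/12)
  seg 7: up by d2 = 16/3 → (77/12, -139/12)
  seg 8: right by d7 = -109/12 → (-8/3, -139/12)
  seg 9: left by d8 = 13/6 → (-29/6, -139/12)
  seg 10: right by d5 = 37/4 → (53/12, -139/12)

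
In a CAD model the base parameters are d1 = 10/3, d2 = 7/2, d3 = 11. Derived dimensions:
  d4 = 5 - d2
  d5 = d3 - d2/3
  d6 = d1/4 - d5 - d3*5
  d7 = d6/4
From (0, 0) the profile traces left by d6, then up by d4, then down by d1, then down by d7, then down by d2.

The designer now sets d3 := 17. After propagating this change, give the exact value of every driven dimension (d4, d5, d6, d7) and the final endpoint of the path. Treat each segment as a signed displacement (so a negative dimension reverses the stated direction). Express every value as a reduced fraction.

Apply edit: d3 := 17
  d4 = 5 - d2 = 3/2
  d5 = d3 - d2/3 = 95/6
  d6 = d1/4 - d5 - d3*5 = -100
  d7 = d6/4 = -25
Walk from origin (0, 0):
  seg 1: left by d6 = -100 → (100, 0)
  seg 2: up by d4 = 3/2 → (100, 3/2)
  seg 3: down by d1 = 10/3 → (100, -11/6)
  seg 4: down by d7 = -25 → (100, 139/6)
  seg 5: down by d2 = 7/2 → (100, 59/3)

d4 = 3/2
d5 = 95/6
d6 = -100
d7 = -25
endpoint = (100, 59/3)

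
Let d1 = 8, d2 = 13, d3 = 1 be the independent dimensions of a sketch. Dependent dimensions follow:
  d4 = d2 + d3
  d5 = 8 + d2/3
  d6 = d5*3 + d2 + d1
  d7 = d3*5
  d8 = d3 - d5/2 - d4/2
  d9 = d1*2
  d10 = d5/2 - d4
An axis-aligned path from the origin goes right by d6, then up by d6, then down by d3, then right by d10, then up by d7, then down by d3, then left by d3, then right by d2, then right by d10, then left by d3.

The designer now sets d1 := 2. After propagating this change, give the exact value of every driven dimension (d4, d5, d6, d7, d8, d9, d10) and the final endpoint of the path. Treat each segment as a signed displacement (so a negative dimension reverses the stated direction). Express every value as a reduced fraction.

Apply edit: d1 := 2
  d4 = d2 + d3 = 14
  d5 = 8 + d2/3 = 37/3
  d6 = d5*3 + d2 + d1 = 52
  d7 = d3*5 = 5
  d8 = d3 - d5/2 - d4/2 = -73/6
  d9 = d1*2 = 4
  d10 = d5/2 - d4 = -47/6
Walk from origin (0, 0):
  seg 1: right by d6 = 52 → (52, 0)
  seg 2: up by d6 = 52 → (52, 52)
  seg 3: down by d3 = 1 → (52, 51)
  seg 4: right by d10 = -47/6 → (265/6, 51)
  seg 5: up by d7 = 5 → (265/6, 56)
  seg 6: down by d3 = 1 → (265/6, 55)
  seg 7: left by d3 = 1 → (259/6, 55)
  seg 8: right by d2 = 13 → (337/6, 55)
  seg 9: right by d10 = -47/6 → (145/3, 55)
  seg 10: left by d3 = 1 → (142/3, 55)

d4 = 14
d5 = 37/3
d6 = 52
d7 = 5
d8 = -73/6
d9 = 4
d10 = -47/6
endpoint = (142/3, 55)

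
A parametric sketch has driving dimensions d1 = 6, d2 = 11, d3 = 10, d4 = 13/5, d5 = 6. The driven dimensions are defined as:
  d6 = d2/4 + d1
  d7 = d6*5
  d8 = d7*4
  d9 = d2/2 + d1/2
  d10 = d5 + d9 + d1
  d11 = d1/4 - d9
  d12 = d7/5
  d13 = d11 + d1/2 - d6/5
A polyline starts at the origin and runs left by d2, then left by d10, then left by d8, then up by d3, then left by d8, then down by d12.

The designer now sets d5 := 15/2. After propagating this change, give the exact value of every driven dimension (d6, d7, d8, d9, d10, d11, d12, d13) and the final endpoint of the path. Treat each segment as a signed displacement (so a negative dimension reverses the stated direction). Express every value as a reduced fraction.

d6 = 35/4
d7 = 175/4
d8 = 175
d9 = 17/2
d10 = 22
d11 = -7
d12 = 35/4
d13 = -23/4
endpoint = (-383, 5/4)

Apply edit: d5 := 15/2
  d6 = d2/4 + d1 = 35/4
  d7 = d6*5 = 175/4
  d8 = d7*4 = 175
  d9 = d2/2 + d1/2 = 17/2
  d10 = d5 + d9 + d1 = 22
  d11 = d1/4 - d9 = -7
  d12 = d7/5 = 35/4
  d13 = d11 + d1/2 - d6/5 = -23/4
Walk from origin (0, 0):
  seg 1: left by d2 = 11 → (-11, 0)
  seg 2: left by d10 = 22 → (-33, 0)
  seg 3: left by d8 = 175 → (-208, 0)
  seg 4: up by d3 = 10 → (-208, 10)
  seg 5: left by d8 = 175 → (-383, 10)
  seg 6: down by d12 = 35/4 → (-383, 5/4)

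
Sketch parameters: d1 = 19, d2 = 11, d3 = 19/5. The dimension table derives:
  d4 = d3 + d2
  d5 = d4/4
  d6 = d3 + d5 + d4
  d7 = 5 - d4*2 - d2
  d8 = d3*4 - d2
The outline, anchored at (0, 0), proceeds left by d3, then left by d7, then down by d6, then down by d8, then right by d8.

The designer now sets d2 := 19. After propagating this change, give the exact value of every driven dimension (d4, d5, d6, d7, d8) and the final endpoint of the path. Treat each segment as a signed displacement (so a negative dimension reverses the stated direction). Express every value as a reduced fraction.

Apply edit: d2 := 19
  d4 = d3 + d2 = 114/5
  d5 = d4/4 = 57/10
  d6 = d3 + d5 + d4 = 323/10
  d7 = 5 - d4*2 - d2 = -298/5
  d8 = d3*4 - d2 = -19/5
Walk from origin (0, 0):
  seg 1: left by d3 = 19/5 → (-19/5, 0)
  seg 2: left by d7 = -298/5 → (279/5, 0)
  seg 3: down by d6 = 323/10 → (279/5, -323/10)
  seg 4: down by d8 = -19/5 → (279/5, -57/2)
  seg 5: right by d8 = -19/5 → (52, -57/2)

d4 = 114/5
d5 = 57/10
d6 = 323/10
d7 = -298/5
d8 = -19/5
endpoint = (52, -57/2)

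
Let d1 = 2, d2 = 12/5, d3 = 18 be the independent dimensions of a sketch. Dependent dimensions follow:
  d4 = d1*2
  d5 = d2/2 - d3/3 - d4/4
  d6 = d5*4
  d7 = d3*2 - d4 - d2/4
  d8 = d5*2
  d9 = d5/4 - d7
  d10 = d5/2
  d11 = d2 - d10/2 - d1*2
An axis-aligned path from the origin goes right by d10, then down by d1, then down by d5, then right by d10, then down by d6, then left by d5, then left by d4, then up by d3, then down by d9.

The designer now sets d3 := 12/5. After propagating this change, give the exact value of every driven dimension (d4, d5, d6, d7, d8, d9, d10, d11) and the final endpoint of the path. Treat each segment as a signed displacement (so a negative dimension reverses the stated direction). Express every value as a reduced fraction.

d4 = 4
d5 = -3/5
d6 = -12/5
d7 = 1/5
d8 = -6/5
d9 = -7/20
d10 = -3/10
d11 = -29/20
endpoint = (-4, 15/4)

Apply edit: d3 := 12/5
  d4 = d1*2 = 4
  d5 = d2/2 - d3/3 - d4/4 = -3/5
  d6 = d5*4 = -12/5
  d7 = d3*2 - d4 - d2/4 = 1/5
  d8 = d5*2 = -6/5
  d9 = d5/4 - d7 = -7/20
  d10 = d5/2 = -3/10
  d11 = d2 - d10/2 - d1*2 = -29/20
Walk from origin (0, 0):
  seg 1: right by d10 = -3/10 → (-3/10, 0)
  seg 2: down by d1 = 2 → (-3/10, -2)
  seg 3: down by d5 = -3/5 → (-3/10, -7/5)
  seg 4: right by d10 = -3/10 → (-3/5, -7/5)
  seg 5: down by d6 = -12/5 → (-3/5, 1)
  seg 6: left by d5 = -3/5 → (0, 1)
  seg 7: left by d4 = 4 → (-4, 1)
  seg 8: up by d3 = 12/5 → (-4, 17/5)
  seg 9: down by d9 = -7/20 → (-4, 15/4)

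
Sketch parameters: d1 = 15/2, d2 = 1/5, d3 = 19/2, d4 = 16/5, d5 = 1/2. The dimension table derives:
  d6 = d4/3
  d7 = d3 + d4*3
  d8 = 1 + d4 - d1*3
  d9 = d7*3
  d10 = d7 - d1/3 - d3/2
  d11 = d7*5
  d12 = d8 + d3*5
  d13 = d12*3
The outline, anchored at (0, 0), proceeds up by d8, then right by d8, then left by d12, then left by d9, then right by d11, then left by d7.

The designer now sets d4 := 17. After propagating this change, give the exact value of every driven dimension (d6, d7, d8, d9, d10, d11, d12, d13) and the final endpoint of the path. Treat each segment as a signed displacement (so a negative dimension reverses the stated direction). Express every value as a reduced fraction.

d6 = 17/3
d7 = 121/2
d8 = -9/2
d9 = 363/2
d10 = 213/4
d11 = 605/2
d12 = 43
d13 = 129
endpoint = (13, -9/2)

Apply edit: d4 := 17
  d6 = d4/3 = 17/3
  d7 = d3 + d4*3 = 121/2
  d8 = 1 + d4 - d1*3 = -9/2
  d9 = d7*3 = 363/2
  d10 = d7 - d1/3 - d3/2 = 213/4
  d11 = d7*5 = 605/2
  d12 = d8 + d3*5 = 43
  d13 = d12*3 = 129
Walk from origin (0, 0):
  seg 1: up by d8 = -9/2 → (0, -9/2)
  seg 2: right by d8 = -9/2 → (-9/2, -9/2)
  seg 3: left by d12 = 43 → (-95/2, -9/2)
  seg 4: left by d9 = 363/2 → (-229, -9/2)
  seg 5: right by d11 = 605/2 → (147/2, -9/2)
  seg 6: left by d7 = 121/2 → (13, -9/2)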